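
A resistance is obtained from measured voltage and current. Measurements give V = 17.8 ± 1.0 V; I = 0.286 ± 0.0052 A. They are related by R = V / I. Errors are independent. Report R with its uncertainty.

Relative error in a monomial: (δR/R)² = Σ (nᵢ · δxᵢ/xᵢ)².
  (1·δV/V)² = (1×0.0562)² = 0.00316;  (-1·δI/I)² = (-1×0.0182)² = 0.000331
δR/R = √(0.00349) = 0.0590
R = 62.2 Ω, so δR = 0.0590 × 62.2 = 3.68 Ω.

62.2 ± 3.68 Ω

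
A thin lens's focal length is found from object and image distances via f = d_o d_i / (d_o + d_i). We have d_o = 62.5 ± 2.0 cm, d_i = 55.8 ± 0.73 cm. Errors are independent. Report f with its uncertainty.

29.5 ± 0.489 cm

∂f/∂d_o = (d_i/(d_o+d_i))² = 0.222;  ∂f/∂d_i = (d_o/(d_o+d_i))² = 0.279
δf = √((∂f/∂d_o · δd_o)² + (∂f/∂d_i · δd_i)²) = √(0.198 + 0.0415) = 0.489 cm
f = 29.5 cm.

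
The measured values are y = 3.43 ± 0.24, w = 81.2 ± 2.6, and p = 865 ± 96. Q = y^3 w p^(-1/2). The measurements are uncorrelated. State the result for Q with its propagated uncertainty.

Q is a product of powers, so relative uncertainties combine in quadrature:
  (3·δy/y)² = (3×0.0700)² = 0.0441;  (1·δw/w)² = (1×0.0320)² = 0.00103;  (−½·δp/p)² = (-0.5×0.111)² = 0.00308
δQ/Q = √(0.0482) = 0.219
Q = 111, so δQ = 0.219 × 111 = 24.5.

111 ± 24.5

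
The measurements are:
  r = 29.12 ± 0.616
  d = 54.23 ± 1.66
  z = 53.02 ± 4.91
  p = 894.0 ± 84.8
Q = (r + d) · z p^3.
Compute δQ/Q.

Let u = r + d = 83.35. δu = √(δr² + δd²) = √(0.379 + 2.76) = 1.77, so δu/u = 0.0212.
Q is then a monomial in u, z, p:
δQ/Q = √((δu/u)² + (1·δz/z)² + (3·δp/p)²) = √(0.000451 + 0.00858 + 0.0810) = 0.300

0.300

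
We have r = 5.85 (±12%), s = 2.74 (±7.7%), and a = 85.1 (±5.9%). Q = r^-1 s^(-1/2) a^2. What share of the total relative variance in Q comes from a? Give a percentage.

46.7%

(δQ/Q)² = (-1·δr/r)² + (−½·δs/s)² + (2·δa/a)²
  r term: (-1×0.120)² = 0.0144
  s term: (-0.5×0.0770)² = 0.00148
  a term: (2×0.0590)² = 0.0139
Total = 0.0298. Share from a = 0.0139/0.0298 = 0.467.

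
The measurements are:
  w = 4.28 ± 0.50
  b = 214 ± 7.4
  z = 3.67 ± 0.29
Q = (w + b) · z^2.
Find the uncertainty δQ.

Let u = w + b = 218. δu = √(δw² + δb²) = √(0.250 + 54.8) = 7.42, so δu/u = 0.0340.
Q is then a monomial in u, z:
δQ/Q = √((δu/u)² + (2·δz/z)²) = √(0.00115 + 0.0250) = 0.162
Q = 2940, so δQ = 0.162 × 2940 = 475.

475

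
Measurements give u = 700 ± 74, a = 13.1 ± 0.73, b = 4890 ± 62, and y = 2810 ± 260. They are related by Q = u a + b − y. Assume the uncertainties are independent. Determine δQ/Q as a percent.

10.0%

Let p = u·a = 9170. δp/p = √((1·δu/u)² + (1·δa/a)²) = √(0.0112 + 0.00311) = 0.120, so δp = 1100.
Q = p + b − y: δQ = √(δp² + δb² + δy²) = √(1.2e+06 + 3840 + 67600) = 1130
Q = 11200, so δQ/Q = 1130/11200 = 0.100.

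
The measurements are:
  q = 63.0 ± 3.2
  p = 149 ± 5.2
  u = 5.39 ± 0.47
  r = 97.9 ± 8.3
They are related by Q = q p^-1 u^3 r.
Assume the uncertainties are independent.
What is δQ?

Relative error in a monomial: (δQ/Q)² = Σ (nᵢ · δxᵢ/xᵢ)².
  (1·δq/q)² = (1×0.0508)² = 0.00258;  (-1·δp/p)² = (-1×0.0349)² = 0.00122;  (3·δu/u)² = (3×0.0872)² = 0.0684;  (1·δr/r)² = (1×0.0848)² = 0.00719
δQ/Q = √(0.0794) = 0.282
Q = 6480, so δQ = 0.282 × 6480 = 1830.

1830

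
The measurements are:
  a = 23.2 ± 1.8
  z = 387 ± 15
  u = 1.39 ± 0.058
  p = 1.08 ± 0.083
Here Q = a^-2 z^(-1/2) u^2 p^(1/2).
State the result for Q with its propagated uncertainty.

(1.90 ± 0.344) × 10^-4

Since Q is a product/quotient, work with relative uncertainties:
  (-2·δa/a)² = (-2×0.0776)² = 0.0241;  (−½·δz/z)² = (-0.5×0.0388)² = 0.000376;  (2·δu/u)² = (2×0.0417)² = 0.00696;  (½·δp/p)² = (0.5×0.0769)² = 0.00148
δQ/Q = √(0.0329) = 0.181
Q = 0.000190, so δQ = 0.181 × 0.000190 = 3.44e-05.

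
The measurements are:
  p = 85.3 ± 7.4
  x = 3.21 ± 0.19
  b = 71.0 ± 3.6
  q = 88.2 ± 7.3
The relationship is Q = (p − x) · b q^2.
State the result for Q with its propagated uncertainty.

Let u = p − x = 82.1. δu = √(δp² + δx²) = √(54.8 + 0.0361) = 7.40, so δu/u = 0.0902.
Q is then a monomial in u, b, q:
δQ/Q = √((δu/u)² + (1·δb/b)² + (2·δq/q)²) = √(0.00813 + 0.00257 + 0.0274) = 0.195
Q = 4.53e+07, so δQ = 0.195 × 4.53e+07 = 8.85e+06.

(4.53 ± 0.885) × 10^7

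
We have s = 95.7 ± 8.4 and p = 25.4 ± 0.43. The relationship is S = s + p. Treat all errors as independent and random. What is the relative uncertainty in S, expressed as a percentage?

6.95%

Sums and differences: (δS)² = Σ (cᵢ δxᵢ)².
  (δs)² = 70.6;  (δp)² = 0.185
δS = √(70.7) = 8.41
S = 121, so δS/S = 8.41/121 = 0.0695.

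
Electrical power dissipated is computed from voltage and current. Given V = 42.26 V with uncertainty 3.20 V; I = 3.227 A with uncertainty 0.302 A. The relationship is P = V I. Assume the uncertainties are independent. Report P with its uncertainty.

Relative error in a monomial: (δP/P)² = Σ (nᵢ · δxᵢ/xᵢ)².
  (1·δV/V)² = (1×0.0757)² = 0.00573;  (1·δI/I)² = (1×0.0936)² = 0.00876
δP/P = √(0.0145) = 0.120
P = 136.4 W, so δP = 0.120 × 136.4 = 16.4 W.

136.4 ± 16.4 W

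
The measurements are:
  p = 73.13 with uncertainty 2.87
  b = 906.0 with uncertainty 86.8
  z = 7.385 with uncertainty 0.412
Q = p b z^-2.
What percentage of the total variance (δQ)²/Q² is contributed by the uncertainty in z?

(δQ/Q)² = (1·δp/p)² + (1·δb/b)² + (-2·δz/z)²
  p term: (1×0.0392)² = 0.00154
  b term: (1×0.0958)² = 0.00918
  z term: (-2×0.0558)² = 0.0124
Total = 0.0232. Share from z = 0.0124/0.0232 = 0.537.

53.7%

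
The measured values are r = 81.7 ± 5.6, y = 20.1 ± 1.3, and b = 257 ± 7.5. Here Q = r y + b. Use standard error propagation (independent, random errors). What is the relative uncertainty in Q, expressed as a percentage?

8.16%

Let p = r·y = 1640. δp/p = √((1·δr/r)² + (1·δy/y)²) = √(0.00470 + 0.00418) = 0.0942, so δp = 155.
Q = p + b: δQ = √(δp² + δb²) = √(24000 + 56.2) = 155
Q = 1900, so δQ/Q = 155/1900 = 0.0816.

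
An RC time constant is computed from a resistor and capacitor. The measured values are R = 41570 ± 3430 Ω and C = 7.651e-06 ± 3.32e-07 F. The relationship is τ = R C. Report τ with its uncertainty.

Products/powers → add relative errors in quadrature, weighted by exponent:
  (1·δR/R)² = (1×0.0825)² = 0.00681;  (1·δC/C)² = (1×0.0434)² = 0.00188
δτ/τ = √(0.00869) = 0.0932
τ = 0.3181 s, so δτ = 0.0932 × 0.3181 = 0.0297 s.

0.3181 ± 0.0297 s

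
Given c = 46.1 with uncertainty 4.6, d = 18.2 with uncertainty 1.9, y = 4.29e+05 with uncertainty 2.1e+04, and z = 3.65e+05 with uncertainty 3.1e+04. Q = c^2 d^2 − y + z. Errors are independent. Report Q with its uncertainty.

Let p = c^2·d^2 = 7.04e+05. δp/p = √((2·δc/c)² + (2·δd/d)²) = √(0.0398 + 0.0436) = 0.289, so δp = 2.03e+05.
Q = p − y + z: δQ = √(δp² + δy² + δz²) = √(4.13e+10 + 4.41e+08 + 9.61e+08) = 2.07e+05
Q = 6.4e+05.

(6.40 ± 2.07) × 10^5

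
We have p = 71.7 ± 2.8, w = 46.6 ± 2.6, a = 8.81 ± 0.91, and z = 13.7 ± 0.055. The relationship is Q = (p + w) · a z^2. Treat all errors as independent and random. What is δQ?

21200

Let u = p + w = 118. δu = √(δp² + δw²) = √(7.84 + 6.76) = 3.82, so δu/u = 0.0323.
Q is then a monomial in u, a, z:
δQ/Q = √((δu/u)² + (1·δa/a)² + (2·δz/z)²) = √(0.00104 + 0.0107 + 6.45e-05) = 0.109
Q = 1.96e+05, so δQ = 0.109 × 1.96e+05 = 21200.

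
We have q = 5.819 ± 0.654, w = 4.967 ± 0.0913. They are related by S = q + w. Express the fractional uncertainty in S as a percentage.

Sums and differences: (δS)² = Σ (cᵢ δxᵢ)².
  (δq)² = 0.428;  (δw)² = 0.00834
δS = √(0.436) = 0.660
S = 10.79, so δS/S = 0.660/10.79 = 0.0612.

6.12%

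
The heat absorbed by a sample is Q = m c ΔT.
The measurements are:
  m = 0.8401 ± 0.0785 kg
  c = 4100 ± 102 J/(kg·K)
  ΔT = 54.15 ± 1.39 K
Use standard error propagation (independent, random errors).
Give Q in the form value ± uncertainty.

For a monomial Q ∝ m, c, ΔT, fractional errors add in quadrature:
  (1·δm/m)² = (1×0.0934)² = 0.00873;  (1·δc/c)² = (1×0.0249)² = 0.000619;  (1·δΔT/ΔT)² = (1×0.0257)² = 0.000659
δQ/Q = √(0.0100) = 0.100
Q = 186500 J, so δQ = 0.100 × 186500 = 18700 J.

186500 ± 18700 J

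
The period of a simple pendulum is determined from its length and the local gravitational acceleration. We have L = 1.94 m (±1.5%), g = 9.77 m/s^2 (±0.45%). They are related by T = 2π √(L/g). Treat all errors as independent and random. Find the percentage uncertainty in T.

Each factor contributes (exponent × relative error)² to (δT/T)²:
  (½·δL/L)² = (0.5×0.0150)² = 5.62e-05;  (−½·δg/g)² = (-0.5×0.00450)² = 5.06e-06
δT/T = √(6.13e-05) = 0.00783

0.783%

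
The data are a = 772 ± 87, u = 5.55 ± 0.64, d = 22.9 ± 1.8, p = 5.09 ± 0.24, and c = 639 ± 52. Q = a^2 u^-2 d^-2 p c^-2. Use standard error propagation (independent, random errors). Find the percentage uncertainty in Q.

39.7%

Q is a product of powers, so relative uncertainties combine in quadrature:
  (2·δa/a)² = (2×0.113)² = 0.0508;  (-2·δu/u)² = (-2×0.115)² = 0.0532;  (-2·δd/d)² = (-2×0.0786)² = 0.0247;  (1·δp/p)² = (1×0.0472)² = 0.00222;  (-2·δc/c)² = (-2×0.0814)² = 0.0265
δQ/Q = √(0.157) = 0.397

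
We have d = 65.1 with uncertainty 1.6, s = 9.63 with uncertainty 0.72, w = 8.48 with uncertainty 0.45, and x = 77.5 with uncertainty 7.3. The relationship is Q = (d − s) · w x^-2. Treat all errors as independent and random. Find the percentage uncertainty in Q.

19.8%

Let u = d − s = 55.5. δu = √(δd² + δs²) = √(2.56 + 0.518) = 1.75, so δu/u = 0.0316.
Q is then a monomial in u, w, x:
δQ/Q = √((δu/u)² + (1·δw/w)² + (-2·δx/x)²) = √(0.00100 + 0.00282 + 0.0355) = 0.198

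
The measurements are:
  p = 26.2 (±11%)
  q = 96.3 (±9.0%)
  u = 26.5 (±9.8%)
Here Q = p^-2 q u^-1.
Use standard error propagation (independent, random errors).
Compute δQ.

Relative error in a monomial: (δQ/Q)² = Σ (nᵢ · δxᵢ/xᵢ)².
  (-2·δp/p)² = (-2×0.110)² = 0.0484;  (1·δq/q)² = (1×0.0900)² = 0.00810;  (-1·δu/u)² = (-1×0.0980)² = 0.00960
δQ/Q = √(0.0661) = 0.257
Q = 0.00529, so δQ = 0.257 × 0.00529 = 0.00136.

0.00136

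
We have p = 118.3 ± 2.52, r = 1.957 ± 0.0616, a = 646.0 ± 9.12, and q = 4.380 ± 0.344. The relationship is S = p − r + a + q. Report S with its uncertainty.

766.7 ± 9.47

S is a linear combination, so absolute uncertainties add in quadrature:
  (δp)² = 6.35;  (δr)² = 0.00379;  (δa)² = 83.2;  (δq)² = 0.118
δS = √(89.6) = 9.47
S = 766.7.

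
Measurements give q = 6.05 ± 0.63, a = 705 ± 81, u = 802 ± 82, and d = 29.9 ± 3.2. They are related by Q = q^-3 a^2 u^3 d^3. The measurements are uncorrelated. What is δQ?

Since Q is a product/quotient, work with relative uncertainties:
  (-3·δq/q)² = (-3×0.104)² = 0.0976;  (2·δa/a)² = (2×0.115)² = 0.0528;  (3·δu/u)² = (3×0.102)² = 0.0941;  (3·δd/d)² = (3×0.107)² = 0.103
δQ/Q = √(0.348) = 0.590
Q = 3.09e+16, so δQ = 0.590 × 3.09e+16 = 1.82e+16.

1.82e+16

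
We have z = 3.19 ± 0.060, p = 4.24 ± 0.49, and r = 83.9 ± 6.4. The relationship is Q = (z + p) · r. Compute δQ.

Let u = z + p = 7.43. δu = √(δz² + δp²) = √(0.00360 + 0.240) = 0.494, so δu/u = 0.0664.
Q is then a monomial in u, r:
δQ/Q = √((δu/u)² + (1·δr/r)²) = √(0.00441 + 0.00582) = 0.101
Q = 623, so δQ = 0.101 × 623 = 63.1.

63.1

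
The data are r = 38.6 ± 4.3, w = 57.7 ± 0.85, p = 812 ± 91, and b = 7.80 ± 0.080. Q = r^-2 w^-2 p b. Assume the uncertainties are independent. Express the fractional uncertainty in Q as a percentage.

25.1%

For a monomial Q ∝ r^-2, w^-2, p, b, fractional errors add in quadrature:
  (-2·δr/r)² = (-2×0.111)² = 0.0496;  (-2·δw/w)² = (-2×0.0147)² = 0.000868;  (1·δp/p)² = (1×0.112)² = 0.0126;  (1·δb/b)² = (1×0.0103)² = 0.000105
δQ/Q = √(0.0632) = 0.251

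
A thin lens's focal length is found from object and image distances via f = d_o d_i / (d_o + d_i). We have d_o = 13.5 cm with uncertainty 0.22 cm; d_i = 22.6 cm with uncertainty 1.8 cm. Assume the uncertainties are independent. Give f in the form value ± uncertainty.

8.45 ± 0.266 cm

∂f/∂d_o = (d_i/(d_o+d_i))² = 0.392;  ∂f/∂d_i = (d_o/(d_o+d_i))² = 0.140
δf = √((∂f/∂d_o · δd_o)² + (∂f/∂d_i · δd_i)²) = √(0.00743 + 0.0634) = 0.266 cm
f = 8.45 cm.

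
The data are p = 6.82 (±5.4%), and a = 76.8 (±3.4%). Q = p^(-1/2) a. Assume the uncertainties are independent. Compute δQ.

1.28

Each factor contributes (exponent × relative error)² to (δQ/Q)²:
  (−½·δp/p)² = (-0.5×0.0540)² = 0.000729;  (1·δa/a)² = (1×0.0340)² = 0.00116
δQ/Q = √(0.00189) = 0.0434
Q = 29.4, so δQ = 0.0434 × 29.4 = 1.28.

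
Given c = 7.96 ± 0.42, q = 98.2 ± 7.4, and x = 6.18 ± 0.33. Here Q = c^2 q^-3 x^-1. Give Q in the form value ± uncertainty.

Products/powers → add relative errors in quadrature, weighted by exponent:
  (2·δc/c)² = (2×0.0528)² = 0.0111;  (-3·δq/q)² = (-3×0.0754)² = 0.0511;  (-1·δx/x)² = (-1×0.0534)² = 0.00285
δQ/Q = √(0.0651) = 0.255
Q = 1.08e-05, so δQ = 0.255 × 1.08e-05 = 2.76e-06.

(1.08 ± 0.276) × 10^-5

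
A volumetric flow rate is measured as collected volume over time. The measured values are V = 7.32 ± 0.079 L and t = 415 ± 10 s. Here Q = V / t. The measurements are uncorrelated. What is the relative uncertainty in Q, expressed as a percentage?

2.64%

Each factor contributes (exponent × relative error)² to (δQ/Q)²:
  (1·δV/V)² = (1×0.0108)² = 0.000116;  (-1·δt/t)² = (-1×0.0241)² = 0.000581
δQ/Q = √(0.000697) = 0.0264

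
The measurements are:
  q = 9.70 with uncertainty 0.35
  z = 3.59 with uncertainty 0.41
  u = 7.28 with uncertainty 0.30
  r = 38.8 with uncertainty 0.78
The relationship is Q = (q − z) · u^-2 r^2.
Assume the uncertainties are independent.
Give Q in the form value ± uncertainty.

174 ± 22.1

Let w = q − z = 6.11. δw = √(δq² + δz²) = √(0.122 + 0.168) = 0.539, so δw/w = 0.0882.
Q is then a monomial in w, u, r:
δQ/Q = √((δw/w)² + (-2·δu/u)² + (2·δr/r)²) = √(0.00778 + 0.00679 + 0.00162) = 0.127
Q = 174, so δQ = 0.127 × 174 = 22.1.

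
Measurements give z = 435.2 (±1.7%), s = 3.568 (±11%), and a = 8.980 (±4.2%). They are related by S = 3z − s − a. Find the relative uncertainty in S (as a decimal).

0.0172

Absolute uncertainties add in quadrature for a linear combination:
  (3·δz)² = 493;  (δs)² = 0.154;  (δa)² = 0.142
δS = √(493) = 22.2
S = 1293, so δS/S = 22.2/1293 = 0.0172.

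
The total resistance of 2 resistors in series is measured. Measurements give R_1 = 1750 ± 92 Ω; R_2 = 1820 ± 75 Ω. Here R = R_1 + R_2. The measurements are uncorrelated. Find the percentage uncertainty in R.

3.32%

Sums and differences: (δR)² = Σ (cᵢ δxᵢ)².
  (δR_1)² = 8460;  (δR_2)² = 5620
δR = √(14100) = 119 Ω
R = 3570 Ω, so δR/R = 119/3570 = 0.0332.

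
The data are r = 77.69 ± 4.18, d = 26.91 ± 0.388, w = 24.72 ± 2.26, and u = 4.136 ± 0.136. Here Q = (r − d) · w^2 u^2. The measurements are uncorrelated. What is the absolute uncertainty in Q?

1.12e+05

Let h = r − d = 50.78. δh = √(δr² + δd²) = √(17.5 + 0.151) = 4.20, so δh/h = 0.0827.
Q is then a monomial in h, w, u:
δQ/Q = √((δh/h)² + (2·δw/w)² + (2·δu/u)²) = √(0.00683 + 0.0334 + 0.00432) = 0.211
Q = 530800, so δQ = 0.211 × 530800 = 1.12e+05.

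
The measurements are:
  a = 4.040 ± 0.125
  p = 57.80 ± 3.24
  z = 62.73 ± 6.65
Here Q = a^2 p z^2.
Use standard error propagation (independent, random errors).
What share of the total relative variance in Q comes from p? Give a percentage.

6.05%

(δQ/Q)² = (2·δa/a)² + (1·δp/p)² + (2·δz/z)²
  a term: (2×0.0309)² = 0.00383
  p term: (1×0.0561)² = 0.00314
  z term: (2×0.106)² = 0.0450
Total = 0.0519. Share from p = 0.00314/0.0519 = 0.0605.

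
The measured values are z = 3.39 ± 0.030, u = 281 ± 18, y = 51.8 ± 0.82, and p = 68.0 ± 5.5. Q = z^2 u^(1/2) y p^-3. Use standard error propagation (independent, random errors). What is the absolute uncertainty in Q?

For a monomial Q ∝ z^2, u^(1/2), y, p^-3, fractional errors add in quadrature:
  (2·δz/z)² = (2×0.00885)² = 0.000313;  (½·δu/u)² = (0.5×0.0641)² = 0.00103;  (1·δy/y)² = (1×0.0158)² = 0.000251;  (-3·δp/p)² = (-3×0.0809)² = 0.0589
δQ/Q = √(0.0605) = 0.246
Q = 0.0317, so δQ = 0.246 × 0.0317 = 0.00780.

0.00780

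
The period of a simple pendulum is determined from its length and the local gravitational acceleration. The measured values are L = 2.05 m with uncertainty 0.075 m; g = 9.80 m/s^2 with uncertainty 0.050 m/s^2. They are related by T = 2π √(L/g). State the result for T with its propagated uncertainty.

Since T is a product/quotient, work with relative uncertainties:
  (½·δL/L)² = (0.5×0.0366)² = 0.000335;  (−½·δg/g)² = (-0.5×0.00510)² = 6.51e-06
δT/T = √(0.000341) = 0.0185
T = 2.87 s, so δT = 0.0185 × 2.87 = 0.0531 s.

2.87 ± 0.0531 s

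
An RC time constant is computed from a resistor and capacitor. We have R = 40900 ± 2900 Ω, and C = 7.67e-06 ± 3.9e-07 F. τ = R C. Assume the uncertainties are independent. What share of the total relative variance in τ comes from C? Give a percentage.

(δτ/τ)² = (1·δR/R)² + (1·δC/C)²
  R term: (1×0.0709)² = 0.00503
  C term: (1×0.0508)² = 0.00259
Total = 0.00761. Share from C = 0.00259/0.00761 = 0.340.

34.0%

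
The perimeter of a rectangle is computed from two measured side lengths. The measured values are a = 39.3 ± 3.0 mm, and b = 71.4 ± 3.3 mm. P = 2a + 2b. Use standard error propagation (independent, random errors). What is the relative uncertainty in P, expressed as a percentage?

For a sum/difference, combine absolute errors in quadrature:
  (2·δa)² = 36.0;  (2·δb)² = 43.6
δP = √(79.6) = 8.92 mm
P = 221 mm, so δP/P = 8.92/221 = 0.0403.

4.03%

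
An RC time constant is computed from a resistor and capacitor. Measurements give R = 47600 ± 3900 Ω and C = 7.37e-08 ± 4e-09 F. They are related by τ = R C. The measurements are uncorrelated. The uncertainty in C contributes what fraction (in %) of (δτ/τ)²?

30.5%

(δτ/τ)² = (1·δR/R)² + (1·δC/C)²
  R term: (1×0.0819)² = 0.00671
  C term: (1×0.0543)² = 0.00295
Total = 0.00966. Share from C = 0.00295/0.00966 = 0.305.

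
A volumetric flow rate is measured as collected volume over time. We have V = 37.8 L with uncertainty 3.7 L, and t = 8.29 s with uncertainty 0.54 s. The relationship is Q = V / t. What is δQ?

0.536 L/s

For a monomial Q ∝ V, t^-1, fractional errors add in quadrature:
  (1·δV/V)² = (1×0.0979)² = 0.00958;  (-1·δt/t)² = (-1×0.0651)² = 0.00424
δQ/Q = √(0.0138) = 0.118
Q = 4.56 L/s, so δQ = 0.118 × 4.56 = 0.536 L/s.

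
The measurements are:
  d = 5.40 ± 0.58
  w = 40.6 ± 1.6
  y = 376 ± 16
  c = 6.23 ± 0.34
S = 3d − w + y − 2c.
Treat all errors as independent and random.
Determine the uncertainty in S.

Each term contributes (cᵢ δxᵢ)² to (δS)²:
  (3·δd)² = 3.03;  (δw)² = 2.56;  (δy)² = 256;  (2·δc)² = 0.462
δS = √(262) = 16.2

16.2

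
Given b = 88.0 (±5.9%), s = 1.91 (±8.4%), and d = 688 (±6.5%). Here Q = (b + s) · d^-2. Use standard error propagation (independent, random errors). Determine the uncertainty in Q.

Let u = b + s = 89.9. δu = √(δb² + δs²) = √(27.0 + 0.0257) = 5.19, so δu/u = 0.0578.
Q is then a monomial in u, d:
δQ/Q = √((δu/u)² + (-2·δd/d)²) = √(0.00334 + 0.0169) = 0.142
Q = 0.000190, so δQ = 0.142 × 0.000190 = 2.7e-05.

2.7e-05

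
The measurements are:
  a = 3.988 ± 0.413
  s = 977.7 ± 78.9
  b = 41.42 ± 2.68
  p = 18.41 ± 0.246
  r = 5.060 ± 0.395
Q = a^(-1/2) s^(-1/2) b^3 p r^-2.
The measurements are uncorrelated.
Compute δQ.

211

Products/powers → add relative errors in quadrature, weighted by exponent:
  (−½·δa/a)² = (-0.5×0.104)² = 0.00268;  (−½·δs/s)² = (-0.5×0.0807)² = 0.00163;  (3·δb/b)² = (3×0.0647)² = 0.0377;  (1·δp/p)² = (1×0.0134)² = 0.000179;  (-2·δr/r)² = (-2×0.0781)² = 0.0244
δQ/Q = √(0.0665) = 0.258
Q = 818.3, so δQ = 0.258 × 818.3 = 211.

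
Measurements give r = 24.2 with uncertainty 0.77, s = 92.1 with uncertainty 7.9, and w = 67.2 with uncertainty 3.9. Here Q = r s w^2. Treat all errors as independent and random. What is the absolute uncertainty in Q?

1.49e+06

Each factor contributes (exponent × relative error)² to (δQ/Q)²:
  (1·δr/r)² = (1×0.0318)² = 0.00101;  (1·δs/s)² = (1×0.0858)² = 0.00736;  (2·δw/w)² = (2×0.0580)² = 0.0135
δQ/Q = √(0.0218) = 0.148
Q = 1.01e+07, so δQ = 0.148 × 1.01e+07 = 1.49e+06.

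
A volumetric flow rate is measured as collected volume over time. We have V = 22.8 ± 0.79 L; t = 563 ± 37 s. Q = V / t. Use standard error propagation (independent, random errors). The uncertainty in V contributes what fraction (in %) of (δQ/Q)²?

21.8%

(δQ/Q)² = (1·δV/V)² + (-1·δt/t)²
  V term: (1×0.0346)² = 0.00120
  t term: (-1×0.0657)² = 0.00432
Total = 0.00552. Share from V = 0.00120/0.00552 = 0.218.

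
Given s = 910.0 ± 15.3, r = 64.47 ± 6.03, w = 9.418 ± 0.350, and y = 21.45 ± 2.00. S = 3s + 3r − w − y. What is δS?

Each term contributes (cᵢ δxᵢ)² to (δS)²:
  (3·δs)² = 2110;  (3·δr)² = 327;  (δw)² = 0.122;  (δy)² = 4.00
δS = √(2440) = 49.4

49.4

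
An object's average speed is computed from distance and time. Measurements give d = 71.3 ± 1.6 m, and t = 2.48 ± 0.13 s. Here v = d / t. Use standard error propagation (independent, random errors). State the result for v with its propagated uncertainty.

v is a product of powers, so relative uncertainties combine in quadrature:
  (1·δd/d)² = (1×0.0224)² = 0.000504;  (-1·δt/t)² = (-1×0.0524)² = 0.00275
δv/v = √(0.00325) = 0.0570
v = 28.8 m/s, so δv = 0.0570 × 28.8 = 1.64 m/s.

28.8 ± 1.64 m/s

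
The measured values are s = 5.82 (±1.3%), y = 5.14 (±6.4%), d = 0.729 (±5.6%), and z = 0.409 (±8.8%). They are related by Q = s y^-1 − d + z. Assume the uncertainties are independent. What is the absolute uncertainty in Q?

0.0918

Let p = s·y^-1 = 1.13. δp/p = √((1·δs/s)² + (-1·δy/y)²) = √(0.000169 + 0.00410) = 0.0653, so δp = 0.0739.
Q = p − d + z: δQ = √(δp² + δd² + δz²) = √(0.00547 + 0.00167 + 0.00130) = 0.0918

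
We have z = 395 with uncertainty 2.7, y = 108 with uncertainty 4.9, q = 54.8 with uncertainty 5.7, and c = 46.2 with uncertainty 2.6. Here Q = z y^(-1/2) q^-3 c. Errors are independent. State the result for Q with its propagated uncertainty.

0.0107 ± 0.00339

Relative error in a monomial: (δQ/Q)² = Σ (nᵢ · δxᵢ/xᵢ)².
  (1·δz/z)² = (1×0.00684)² = 4.67e-05;  (−½·δy/y)² = (-0.5×0.0454)² = 0.000515;  (-3·δq/q)² = (-3×0.104)² = 0.0974;  (1·δc/c)² = (1×0.0563)² = 0.00317
δQ/Q = √(0.101) = 0.318
Q = 0.0107, so δQ = 0.318 × 0.0107 = 0.00339.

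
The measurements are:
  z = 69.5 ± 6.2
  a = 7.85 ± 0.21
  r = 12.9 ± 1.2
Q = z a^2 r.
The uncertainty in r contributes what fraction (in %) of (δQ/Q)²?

44.4%

(δQ/Q)² = (1·δz/z)² + (2·δa/a)² + (1·δr/r)²
  z term: (1×0.0892)² = 0.00796
  a term: (2×0.0268)² = 0.00286
  r term: (1×0.0930)² = 0.00865
Total = 0.0195. Share from r = 0.00865/0.0195 = 0.444.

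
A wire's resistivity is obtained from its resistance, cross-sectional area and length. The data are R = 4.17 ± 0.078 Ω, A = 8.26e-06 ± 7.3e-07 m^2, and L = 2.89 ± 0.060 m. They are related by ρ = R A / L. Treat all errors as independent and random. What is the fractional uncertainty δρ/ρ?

0.0927

Relative error in a monomial: (δρ/ρ)² = Σ (nᵢ · δxᵢ/xᵢ)².
  (1·δR/R)² = (1×0.0187)² = 0.000350;  (1·δA/A)² = (1×0.0884)² = 0.00781;  (-1·δL/L)² = (-1×0.0208)² = 0.000431
δρ/ρ = √(0.00859) = 0.0927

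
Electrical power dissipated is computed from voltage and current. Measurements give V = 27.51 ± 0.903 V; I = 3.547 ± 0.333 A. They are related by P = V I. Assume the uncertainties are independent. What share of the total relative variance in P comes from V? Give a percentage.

10.9%

(δP/P)² = (1·δV/V)² + (1·δI/I)²
  V term: (1×0.0328)² = 0.00108
  I term: (1×0.0939)² = 0.00881
Total = 0.00989. Share from V = 0.00108/0.00989 = 0.109.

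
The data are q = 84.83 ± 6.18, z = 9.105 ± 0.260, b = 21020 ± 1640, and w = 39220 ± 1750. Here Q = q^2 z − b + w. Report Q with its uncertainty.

Let p = q^2·z = 65520. δp/p = √((2·δq/q)² + (1·δz/z)²) = √(0.0212 + 0.000815) = 0.148, so δp = 9730.
Q = p − b + w: δQ = √(δp² + δb² + δw²) = √(9.46e+07 + 2.69e+06 + 3.06e+06) = 10000
Q = 83720.

83720 ± 10000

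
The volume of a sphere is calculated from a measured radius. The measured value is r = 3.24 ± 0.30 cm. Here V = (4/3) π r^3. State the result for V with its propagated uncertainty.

142 ± 39.6 cm^3

For a monomial V ∝ r^3, fractional errors add in quadrature:
  (3·δr/r)² = (3×0.0926)² = 0.0772
δV/V = √(0.0772) = 0.278
V = 142 cm^3, so δV = 0.278 × 142 = 39.6 cm^3.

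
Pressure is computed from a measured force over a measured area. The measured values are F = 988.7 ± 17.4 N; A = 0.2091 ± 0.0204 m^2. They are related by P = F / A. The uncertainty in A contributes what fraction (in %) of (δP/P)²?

96.8%

(δP/P)² = (1·δF/F)² + (-1·δA/A)²
  F term: (1×0.0176)² = 0.000310
  A term: (-1×0.0976)² = 0.00952
Total = 0.00983. Share from A = 0.00952/0.00983 = 0.968.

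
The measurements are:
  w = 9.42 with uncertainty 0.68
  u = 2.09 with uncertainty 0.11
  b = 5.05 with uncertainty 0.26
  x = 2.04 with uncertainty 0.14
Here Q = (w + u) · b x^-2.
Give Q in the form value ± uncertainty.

14.0 ± 2.21

Let h = w + u = 11.5. δh = √(δw² + δu²) = √(0.462 + 0.0121) = 0.689, so δh/h = 0.0598.
Q is then a monomial in h, b, x:
δQ/Q = √((δh/h)² + (1·δb/b)² + (-2·δx/x)²) = √(0.00358 + 0.00265 + 0.0188) = 0.158
Q = 14.0, so δQ = 0.158 × 14.0 = 2.21.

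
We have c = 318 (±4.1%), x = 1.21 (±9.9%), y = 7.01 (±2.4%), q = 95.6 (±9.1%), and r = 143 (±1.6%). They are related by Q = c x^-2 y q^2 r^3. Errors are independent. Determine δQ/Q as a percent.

For a monomial Q ∝ c, x^-2, y, q^2, r^3, fractional errors add in quadrature:
  (1·δc/c)² = (1×0.0410)² = 0.00168;  (-2·δx/x)² = (-2×0.0990)² = 0.0392;  (1·δy/y)² = (1×0.0240)² = 0.000576;  (2·δq/q)² = (2×0.0910)² = 0.0331;  (3·δr/r)² = (3×0.0160)² = 0.00230
δQ/Q = √(0.0769) = 0.277

27.7%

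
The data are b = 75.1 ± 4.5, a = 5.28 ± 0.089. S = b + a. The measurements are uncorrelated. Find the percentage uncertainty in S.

For a sum/difference, combine absolute errors in quadrature:
  (δb)² = 20.2;  (δa)² = 0.00792
δS = √(20.3) = 4.50
S = 80.4, so δS/S = 4.50/80.4 = 0.0560.

5.60%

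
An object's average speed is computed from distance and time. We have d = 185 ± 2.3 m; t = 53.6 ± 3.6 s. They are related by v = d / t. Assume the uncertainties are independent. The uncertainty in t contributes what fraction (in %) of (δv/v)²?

96.7%

(δv/v)² = (1·δd/d)² + (-1·δt/t)²
  d term: (1×0.0124)² = 0.000155
  t term: (-1×0.0672)² = 0.00451
Total = 0.00467. Share from t = 0.00451/0.00467 = 0.967.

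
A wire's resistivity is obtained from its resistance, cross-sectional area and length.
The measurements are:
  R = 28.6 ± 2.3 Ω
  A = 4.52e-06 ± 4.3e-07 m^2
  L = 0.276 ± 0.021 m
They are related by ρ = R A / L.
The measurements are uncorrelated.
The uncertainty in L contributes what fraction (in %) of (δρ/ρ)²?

(δρ/ρ)² = (1·δR/R)² + (1·δA/A)² + (-1·δL/L)²
  R term: (1×0.0804)² = 0.00647
  A term: (1×0.0951)² = 0.00905
  L term: (-1×0.0761)² = 0.00579
Total = 0.0213. Share from L = 0.00579/0.0213 = 0.272.

27.2%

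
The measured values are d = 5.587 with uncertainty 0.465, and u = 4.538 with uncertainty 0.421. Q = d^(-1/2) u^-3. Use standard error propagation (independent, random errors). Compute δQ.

Relative error in a monomial: (δQ/Q)² = Σ (nᵢ · δxᵢ/xᵢ)².
  (−½·δd/d)² = (-0.5×0.0832)² = 0.00173;  (-3·δu/u)² = (-3×0.0928)² = 0.0775
δQ/Q = √(0.0792) = 0.281
Q = 0.004527, so δQ = 0.281 × 0.004527 = 0.00127.

0.00127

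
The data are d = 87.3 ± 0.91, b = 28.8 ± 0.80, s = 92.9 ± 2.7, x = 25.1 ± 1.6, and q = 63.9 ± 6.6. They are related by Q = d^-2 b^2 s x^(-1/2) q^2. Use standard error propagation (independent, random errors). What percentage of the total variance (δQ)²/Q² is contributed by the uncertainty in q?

88.8%

(δQ/Q)² = (-2·δd/d)² + (2·δb/b)² + (1·δs/s)² + (−½·δx/x)² + (2·δq/q)²
  d term: (-2×0.0104)² = 0.000435
  b term: (2×0.0278)² = 0.00309
  s term: (1×0.0291)² = 0.000845
  x term: (-0.5×0.0637)² = 0.00102
  q term: (2×0.103)² = 0.0427
Total = 0.0481. Share from q = 0.0427/0.0481 = 0.888.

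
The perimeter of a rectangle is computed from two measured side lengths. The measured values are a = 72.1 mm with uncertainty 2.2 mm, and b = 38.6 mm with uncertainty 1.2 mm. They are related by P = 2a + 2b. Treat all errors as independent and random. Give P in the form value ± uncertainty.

Each term contributes (cᵢ δxᵢ)² to (δP)²:
  (2·δa)² = 19.4;  (2·δb)² = 5.76
δP = √(25.1) = 5.01 mm
P = 221 mm.

221 ± 5.01 mm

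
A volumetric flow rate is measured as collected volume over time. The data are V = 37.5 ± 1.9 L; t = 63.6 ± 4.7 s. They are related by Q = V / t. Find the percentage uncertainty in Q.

8.96%

Each factor contributes (exponent × relative error)² to (δQ/Q)²:
  (1·δV/V)² = (1×0.0507)² = 0.00257;  (-1·δt/t)² = (-1×0.0739)² = 0.00546
δQ/Q = √(0.00803) = 0.0896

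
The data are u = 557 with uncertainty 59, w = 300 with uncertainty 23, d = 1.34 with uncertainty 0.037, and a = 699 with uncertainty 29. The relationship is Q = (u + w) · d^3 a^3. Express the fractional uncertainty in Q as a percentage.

16.7%

Let h = u + w = 857. δh = √(δu² + δw²) = √(3480 + 529) = 63.3, so δh/h = 0.0739.
Q is then a monomial in h, d, a:
δQ/Q = √((δh/h)² + (3·δd/d)² + (3·δa/a)²) = √(0.00546 + 0.00686 + 0.0155) = 0.167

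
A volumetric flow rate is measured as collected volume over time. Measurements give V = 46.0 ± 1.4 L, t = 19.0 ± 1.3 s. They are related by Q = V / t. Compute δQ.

Each factor contributes (exponent × relative error)² to (δQ/Q)²:
  (1·δV/V)² = (1×0.0304)² = 0.000926;  (-1·δt/t)² = (-1×0.0684)² = 0.00468
δQ/Q = √(0.00561) = 0.0749
Q = 2.42 L/s, so δQ = 0.0749 × 2.42 = 0.181 L/s.

0.181 L/s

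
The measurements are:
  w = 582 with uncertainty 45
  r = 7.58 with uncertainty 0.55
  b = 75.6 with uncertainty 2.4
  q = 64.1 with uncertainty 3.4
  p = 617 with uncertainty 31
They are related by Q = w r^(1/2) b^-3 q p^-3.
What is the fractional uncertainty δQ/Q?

0.205

For a monomial Q ∝ w, r^(1/2), b^-3, q, p^-3, fractional errors add in quadrature:
  (1·δw/w)² = (1×0.0773)² = 0.00598;  (½·δr/r)² = (0.5×0.0726)² = 0.00132;  (-3·δb/b)² = (-3×0.0317)² = 0.00907;  (1·δq/q)² = (1×0.0530)² = 0.00281;  (-3·δp/p)² = (-3×0.0502)² = 0.0227
δQ/Q = √(0.0419) = 0.205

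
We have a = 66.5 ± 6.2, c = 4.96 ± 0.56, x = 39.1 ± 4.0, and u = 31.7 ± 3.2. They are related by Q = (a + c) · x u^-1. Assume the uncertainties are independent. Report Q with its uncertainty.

Let w = a + c = 71.5. δw = √(δa² + δc²) = √(38.4 + 0.314) = 6.23, so δw/w = 0.0871.
Q is then a monomial in w, x, u:
δQ/Q = √((δw/w)² + (1·δx/x)² + (-1·δu/u)²) = √(0.00759 + 0.0105 + 0.0102) = 0.168
Q = 88.1, so δQ = 0.168 × 88.1 = 14.8.

88.1 ± 14.8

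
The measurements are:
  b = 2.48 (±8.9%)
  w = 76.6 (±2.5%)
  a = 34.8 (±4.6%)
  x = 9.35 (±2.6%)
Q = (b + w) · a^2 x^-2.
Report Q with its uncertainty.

1100 ± 119

Let u = b + w = 79.1. δu = √(δb² + δw²) = √(0.0487 + 3.67) = 1.93, so δu/u = 0.0244.
Q is then a monomial in u, a, x:
δQ/Q = √((δu/u)² + (2·δa/a)² + (-2·δx/x)²) = √(0.000594 + 0.00846 + 0.00270) = 0.108
Q = 1100, so δQ = 0.108 × 1100 = 119.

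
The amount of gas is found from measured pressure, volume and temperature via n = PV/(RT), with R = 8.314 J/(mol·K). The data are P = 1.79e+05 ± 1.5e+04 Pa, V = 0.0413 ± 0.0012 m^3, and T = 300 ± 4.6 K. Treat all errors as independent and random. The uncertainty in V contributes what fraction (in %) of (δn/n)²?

10.4%

(δn/n)² = (1·δP/P)² + (1·δV/V)² + (-1·δT/T)²
  P term: (1×0.0838)² = 0.00702
  V term: (1×0.0291)² = 0.000844
  T term: (-1×0.0153)² = 0.000235
Total = 0.00810. Share from V = 0.000844/0.00810 = 0.104.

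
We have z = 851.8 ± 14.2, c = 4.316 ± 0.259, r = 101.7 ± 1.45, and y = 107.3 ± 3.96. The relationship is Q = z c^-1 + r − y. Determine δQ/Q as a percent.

Let p = z·c^-1 = 197.4. δp/p = √((1·δz/z)² + (-1·δc/c)²) = √(0.000278 + 0.00360) = 0.0623, so δp = 12.3.
Q = p + r − y: δQ = √(δp² + δr² + δy²) = √(151 + 2.10 + 15.7) = 13.0
Q = 191.8, so δQ/Q = 13.0/191.8 = 0.0678.

6.78%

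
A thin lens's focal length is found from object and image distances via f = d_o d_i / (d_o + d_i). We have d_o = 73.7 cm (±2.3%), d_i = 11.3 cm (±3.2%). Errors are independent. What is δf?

0.273 cm

∂f/∂d_o = (d_i/(d_o+d_i))² = 0.0177;  ∂f/∂d_i = (d_o/(d_o+d_i))² = 0.752
δf = √((∂f/∂d_o · δd_o)² + (∂f/∂d_i · δd_i)²) = √(0.000897 + 0.0739) = 0.273 cm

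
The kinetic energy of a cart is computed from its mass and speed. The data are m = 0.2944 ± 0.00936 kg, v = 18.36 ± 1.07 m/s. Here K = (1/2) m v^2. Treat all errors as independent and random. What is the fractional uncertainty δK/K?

0.121

Each factor contributes (exponent × relative error)² to (δK/K)²:
  (1·δm/m)² = (1×0.0318)² = 0.00101;  (2·δv/v)² = (2×0.0583)² = 0.0136
δK/K = √(0.0146) = 0.121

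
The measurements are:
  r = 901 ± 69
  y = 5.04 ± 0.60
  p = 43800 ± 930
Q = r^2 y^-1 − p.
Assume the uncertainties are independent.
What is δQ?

31300

Let w = r^2·y^-1 = 1.61e+05. δw/w = √((2·δr/r)² + (-1·δy/y)²) = √(0.0235 + 0.0142) = 0.194, so δw = 31200.
Q = w − p: δQ = √(δw² + δp²) = √(9.76e+08 + 8.65e+05) = 31300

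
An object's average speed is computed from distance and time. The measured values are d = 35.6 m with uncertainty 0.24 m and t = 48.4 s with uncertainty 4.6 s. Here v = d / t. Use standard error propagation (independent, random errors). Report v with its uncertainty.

For a monomial v ∝ d, t^-1, fractional errors add in quadrature:
  (1·δd/d)² = (1×0.00674)² = 4.54e-05;  (-1·δt/t)² = (-1×0.0950)² = 0.00903
δv/v = √(0.00908) = 0.0953
v = 0.736 m/s, so δv = 0.0953 × 0.736 = 0.0701 m/s.

0.736 ± 0.0701 m/s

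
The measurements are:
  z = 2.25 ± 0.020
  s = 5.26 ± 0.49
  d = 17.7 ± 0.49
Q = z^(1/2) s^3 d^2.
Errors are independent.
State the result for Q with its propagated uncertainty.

68400 ± 19500

Products/powers → add relative errors in quadrature, weighted by exponent:
  (½·δz/z)² = (0.5×0.00889)² = 1.98e-05;  (3·δs/s)² = (3×0.0932)² = 0.0781;  (2·δd/d)² = (2×0.0277)² = 0.00307
δQ/Q = √(0.0812) = 0.285
Q = 68400, so δQ = 0.285 × 68400 = 19500.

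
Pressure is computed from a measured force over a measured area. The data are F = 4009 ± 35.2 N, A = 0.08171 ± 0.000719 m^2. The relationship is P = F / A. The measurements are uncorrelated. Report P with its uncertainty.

Since P is a product/quotient, work with relative uncertainties:
  (1·δF/F)² = (1×0.00878)² = 7.71e-05;  (-1·δA/A)² = (-1×0.00880)² = 7.74e-05
δP/P = √(0.000155) = 0.0124
P = 49060 Pa, so δP = 0.0124 × 49060 = 610 Pa.

49060 ± 610 Pa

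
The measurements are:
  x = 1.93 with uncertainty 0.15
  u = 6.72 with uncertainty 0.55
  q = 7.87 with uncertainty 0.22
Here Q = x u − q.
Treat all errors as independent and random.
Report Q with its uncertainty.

5.10 ± 1.48

Let p = x·u = 13.0. δp/p = √((1·δx/x)² + (1·δu/u)²) = √(0.00604 + 0.00670) = 0.113, so δp = 1.46.
Q = p − q: δQ = √(δp² + δq²) = √(2.14 + 0.0484) = 1.48
Q = 5.10.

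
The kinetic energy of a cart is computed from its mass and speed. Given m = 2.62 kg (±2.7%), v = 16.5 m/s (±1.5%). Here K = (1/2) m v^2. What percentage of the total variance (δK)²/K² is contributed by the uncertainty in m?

(δK/K)² = (1·δm/m)² + (2·δv/v)²
  m term: (1×0.0270)² = 0.000729
  v term: (2×0.0150)² = 0.000900
Total = 0.00163. Share from m = 0.000729/0.00163 = 0.448.

44.8%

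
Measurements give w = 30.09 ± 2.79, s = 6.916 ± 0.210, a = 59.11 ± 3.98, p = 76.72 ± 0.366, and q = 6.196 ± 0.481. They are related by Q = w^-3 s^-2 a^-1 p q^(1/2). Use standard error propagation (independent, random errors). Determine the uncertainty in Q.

7.32e-07

For a monomial Q ∝ w^-3, s^-2, a^-1, p, q^(1/2), fractional errors add in quadrature:
  (-3·δw/w)² = (-3×0.0927)² = 0.0774;  (-2·δs/s)² = (-2×0.0304)² = 0.00369;  (-1·δa/a)² = (-1×0.0673)² = 0.00453;  (1·δp/p)² = (1×0.00477)² = 2.28e-05;  (½·δq/q)² = (0.5×0.0776)² = 0.00151
δQ/Q = √(0.0871) = 0.295
Q = 2.479e-06, so δQ = 0.295 × 2.479e-06 = 7.32e-07.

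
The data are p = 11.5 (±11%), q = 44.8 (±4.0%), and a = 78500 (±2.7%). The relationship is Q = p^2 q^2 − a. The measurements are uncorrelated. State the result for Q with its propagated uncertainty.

Let w = p^2·q^2 = 2.65e+05. δw/w = √((2·δp/p)² + (2·δq/q)²) = √(0.0484 + 0.00640) = 0.234, so δw = 62100.
Q = w − a: δQ = √(δw² + δa²) = √(3.86e+09 + 4.49e+06) = 62200
Q = 1.87e+05.

(1.87 ± 0.622) × 10^5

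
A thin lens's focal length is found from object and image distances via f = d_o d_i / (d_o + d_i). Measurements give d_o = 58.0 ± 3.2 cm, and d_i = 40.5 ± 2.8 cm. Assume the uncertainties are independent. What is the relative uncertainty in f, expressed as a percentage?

∂f/∂d_o = (d_i/(d_o+d_i))² = 0.169;  ∂f/∂d_i = (d_o/(d_o+d_i))² = 0.347
δf = √((∂f/∂d_o · δd_o)² + (∂f/∂d_i · δd_i)²) = √(0.293 + 0.943) = 1.11 cm
f = 23.8 cm, so δf/f = 1.11/23.8 = 0.0466.

4.66%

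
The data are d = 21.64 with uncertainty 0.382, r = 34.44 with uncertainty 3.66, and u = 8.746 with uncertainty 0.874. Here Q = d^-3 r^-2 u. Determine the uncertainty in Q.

Each factor contributes (exponent × relative error)² to (δQ/Q)²:
  (-3·δd/d)² = (-3×0.0177)² = 0.00280;  (-2·δr/r)² = (-2×0.106)² = 0.0452;  (1·δu/u)² = (1×0.0999)² = 0.00999
δQ/Q = √(0.0580) = 0.241
Q = 7.276e-07, so δQ = 0.241 × 7.276e-07 = 1.75e-07.

1.75e-07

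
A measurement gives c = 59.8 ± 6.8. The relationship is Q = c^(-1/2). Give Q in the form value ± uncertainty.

0.129 ± 0.00735

Q ∝ c^(-1/2), so δQ/Q = |−½| · δc/c = 0.5 × 0.114 = 0.0569.
Q = 0.129, so δQ = 0.0569 × 0.129 = 0.00735.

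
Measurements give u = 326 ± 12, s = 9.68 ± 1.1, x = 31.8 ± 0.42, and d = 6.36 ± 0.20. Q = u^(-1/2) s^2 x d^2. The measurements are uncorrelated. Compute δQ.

1580

Each factor contributes (exponent × relative error)² to (δQ/Q)²:
  (−½·δu/u)² = (-0.5×0.0368)² = 0.000339;  (2·δs/s)² = (2×0.114)² = 0.0517;  (1·δx/x)² = (1×0.0132)² = 0.000174;  (2·δd/d)² = (2×0.0314)² = 0.00396
δQ/Q = √(0.0561) = 0.237
Q = 6680, so δQ = 0.237 × 6680 = 1580.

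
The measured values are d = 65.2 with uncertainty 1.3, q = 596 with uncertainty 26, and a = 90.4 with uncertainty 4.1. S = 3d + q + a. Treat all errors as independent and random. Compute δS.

For a sum/difference, combine absolute errors in quadrature:
  (3·δd)² = 15.2;  (δq)² = 676;  (δa)² = 16.8
δS = √(708) = 26.6

26.6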